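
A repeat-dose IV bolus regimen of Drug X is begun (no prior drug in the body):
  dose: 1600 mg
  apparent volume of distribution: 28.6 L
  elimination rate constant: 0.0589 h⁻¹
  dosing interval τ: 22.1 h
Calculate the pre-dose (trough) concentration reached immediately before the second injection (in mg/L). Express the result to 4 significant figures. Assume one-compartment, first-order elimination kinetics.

C₀ per dose = Dose / Vd = 1600 / 28.6 = 55.94 mg/L
Fraction remaining after one interval: r = e^(−kτ) = e^(−0.05890 × 22.1) = 0.2721
Before dose 2, 1 dose has been given (aged 1τ).
C_trough = C₀ × r = 55.94 × 0.2721 = 15.22 mg/L

15.22 mg/L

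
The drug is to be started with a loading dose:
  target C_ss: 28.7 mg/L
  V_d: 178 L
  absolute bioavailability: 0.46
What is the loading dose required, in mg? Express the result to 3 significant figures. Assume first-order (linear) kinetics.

LD = Css × Vd / F = 28.7 × 178 / 0.46 = 11110 mg

11100 mg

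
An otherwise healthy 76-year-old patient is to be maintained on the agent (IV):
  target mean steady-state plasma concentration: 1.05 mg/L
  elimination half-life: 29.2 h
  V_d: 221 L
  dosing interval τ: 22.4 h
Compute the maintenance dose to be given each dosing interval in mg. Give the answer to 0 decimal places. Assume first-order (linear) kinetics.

k = ln2 / t½ = 0.693147 / 29.2 = 0.02374 h⁻¹
CL = k × Vd = 0.02374 × 221 = 5.247 L/h
At steady state, Dose/τ = Css × CL.
Dose = Css × CL × τ = 1.05 × 5.247 × 22.4 = 123.4 mg

123 mg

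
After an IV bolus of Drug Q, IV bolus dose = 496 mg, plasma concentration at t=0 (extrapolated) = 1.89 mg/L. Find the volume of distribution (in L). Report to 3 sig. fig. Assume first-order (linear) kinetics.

Vd = Dose / C₀ = 496.0 / 1.89 = 262.4 L

262 L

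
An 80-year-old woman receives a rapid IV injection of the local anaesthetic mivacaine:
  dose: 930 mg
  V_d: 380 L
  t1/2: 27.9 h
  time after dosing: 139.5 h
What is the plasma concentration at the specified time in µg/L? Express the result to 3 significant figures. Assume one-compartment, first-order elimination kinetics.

76.5 µg/L

C₀ = Dose / Vd = 930.0 / 380 = 2.447 mg/L
k = ln2 / t½ = 0.693147 / 27.9 = 0.02484 h⁻¹
t / t½ = 139.5 / 27.9 = 5 half-lives
C = C₀ × (1/2)^5 = 2.447 × 0.03125 = 0.07647 mg/L
Convert: 0.07647 mg/L × 1000 = 76.47 µg/L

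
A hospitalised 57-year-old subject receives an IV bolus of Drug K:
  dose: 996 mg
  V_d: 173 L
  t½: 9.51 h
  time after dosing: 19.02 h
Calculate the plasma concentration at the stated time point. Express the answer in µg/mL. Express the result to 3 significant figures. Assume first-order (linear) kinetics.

C₀ = Dose / Vd = 996.0 / 173 = 5.757 mg/L
k = ln2 / t½ = 0.693147 / 9.51 = 0.07289 h⁻¹
t / t½ = 19.02 / 9.51 = 2 half-lives
C = C₀ × (1/2)^2 = 5.757 × 0.2500 = 1.439 mg/L
(1.439 mg/L = 1.439 µg/mL)

1.44 µg/mL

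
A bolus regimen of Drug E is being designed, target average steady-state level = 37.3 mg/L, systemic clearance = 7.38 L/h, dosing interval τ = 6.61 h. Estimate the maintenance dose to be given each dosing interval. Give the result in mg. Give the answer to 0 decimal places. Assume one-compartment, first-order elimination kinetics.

1820 mg

At steady state, Dose/τ = Css × CL.
Dose = Css × CL × τ = 37.3 × 7.380 × 6.61 = 1820 mg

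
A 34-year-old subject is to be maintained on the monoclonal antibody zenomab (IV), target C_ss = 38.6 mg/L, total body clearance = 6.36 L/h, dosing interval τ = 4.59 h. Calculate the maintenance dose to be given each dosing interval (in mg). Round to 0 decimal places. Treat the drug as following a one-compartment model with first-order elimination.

1127 mg

At steady state, Dose/τ = Css × CL.
Dose = Css × CL × τ = 38.6 × 6.360 × 4.59 = 1127 mg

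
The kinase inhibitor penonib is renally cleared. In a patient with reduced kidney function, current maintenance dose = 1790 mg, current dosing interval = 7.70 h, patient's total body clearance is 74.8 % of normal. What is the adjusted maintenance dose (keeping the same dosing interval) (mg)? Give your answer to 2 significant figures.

To keep the same average steady-state level, dosing rate must scale with clearance.
CL ratio = 74.8 / 100 = 0.7480
New dose (same interval) = 1790 × 0.7480 = 1339 mg

1300 mg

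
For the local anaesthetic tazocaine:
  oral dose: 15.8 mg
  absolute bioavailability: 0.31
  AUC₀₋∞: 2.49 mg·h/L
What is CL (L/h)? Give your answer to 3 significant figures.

1.97 L/h

CL = F·Dose / AUC = 0.31 × 15.8 / 2.49 = 1.967 L/h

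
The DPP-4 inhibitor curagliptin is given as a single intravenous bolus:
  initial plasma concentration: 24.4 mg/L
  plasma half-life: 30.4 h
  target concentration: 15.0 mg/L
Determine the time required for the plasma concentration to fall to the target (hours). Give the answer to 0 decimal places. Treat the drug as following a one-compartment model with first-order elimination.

21 h

k = ln2 / t½ = 0.693147 / 30.4 = 0.02280 h⁻¹
t = ln(C₀ / C) / k = ln(24.40 / 15.0) / 0.02280
  = ln(1.627) / 0.02280 = 0.4867 / 0.02280 = 21.35 h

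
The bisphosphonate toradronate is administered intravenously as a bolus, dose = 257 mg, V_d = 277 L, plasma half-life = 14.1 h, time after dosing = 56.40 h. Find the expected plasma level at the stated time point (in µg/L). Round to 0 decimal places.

58 µg/L

C₀ = Dose / Vd = 257.0 / 277 = 0.9278 mg/L
k = ln2 / t½ = 0.693147 / 14.1 = 0.04916 h⁻¹
t / t½ = 56.40 / 14.1 = 4 half-lives
C = C₀ × (1/2)^4 = 0.9278 × 0.06250 = 0.05799 mg/L
Convert: 0.05799 mg/L × 1000 = 57.99 µg/L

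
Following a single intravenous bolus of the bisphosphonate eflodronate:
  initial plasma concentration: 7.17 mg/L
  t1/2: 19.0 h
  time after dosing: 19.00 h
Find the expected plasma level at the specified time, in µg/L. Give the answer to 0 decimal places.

k = ln2 / t½ = 0.693147 / 19.0 = 0.03648 h⁻¹
t / t½ = 19.00 / 19.0 = 1 half-lives
C = C₀ × (1/2)^1 = 7.170 × 0.5000 = 3.585 mg/L
Convert: 3.585 mg/L × 1000 = 3585 µg/L

3585 µg/L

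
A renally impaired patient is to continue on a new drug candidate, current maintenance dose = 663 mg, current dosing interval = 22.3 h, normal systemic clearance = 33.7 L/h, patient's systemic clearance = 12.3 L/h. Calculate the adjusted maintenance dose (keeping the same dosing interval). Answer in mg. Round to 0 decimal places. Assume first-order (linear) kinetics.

To keep the same average steady-state level, dosing rate must scale with clearance.
CL ratio = 12.3 / 33.7 = 0.3650
New dose (same interval) = 663 × 0.3650 = 242.0 mg

242 mg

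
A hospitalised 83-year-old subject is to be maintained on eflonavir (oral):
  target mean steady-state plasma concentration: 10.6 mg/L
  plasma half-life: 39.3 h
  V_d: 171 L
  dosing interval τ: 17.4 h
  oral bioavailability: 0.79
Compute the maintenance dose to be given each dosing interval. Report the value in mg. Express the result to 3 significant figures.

704 mg

k = ln2 / t½ = 0.693147 / 39.3 = 0.01764 h⁻¹
CL = k × Vd = 0.01764 × 171 = 3.016 L/h
At steady state, F × (Dose/τ) = Css × CL.
Dose = Css × CL × τ / F = 10.6 × 3.016 × 17.4 / 0.79 = 704.1 mg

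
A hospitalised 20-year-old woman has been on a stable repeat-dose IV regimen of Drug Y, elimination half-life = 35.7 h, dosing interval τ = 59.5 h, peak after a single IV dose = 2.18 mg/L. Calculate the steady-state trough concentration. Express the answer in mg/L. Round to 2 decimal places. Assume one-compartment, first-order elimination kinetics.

k = ln2 / t½ = 0.693147 / 35.7 = 0.01942 h⁻¹
e^(−kτ) = e^(−0.01942 × 59.5) = 0.3149
Accumulation ratio R = 1 / (1 − e^(−kτ)) = 1 / (1 − 0.3149) = 1.460
Steady-state trough = C₀ × R × e^(−kτ) = 2.18 × 1.460 × 0.3149 = 1.002 mg/L

1.00 mg/L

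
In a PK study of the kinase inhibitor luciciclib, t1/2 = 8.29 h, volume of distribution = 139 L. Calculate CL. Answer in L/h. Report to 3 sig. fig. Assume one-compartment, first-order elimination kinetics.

11.6 L/h

k = ln2 / t½ = 0.693147 / 8.29 = 0.08361 h⁻¹
CL = k × Vd = 0.08361 × 139 = 11.62 L/h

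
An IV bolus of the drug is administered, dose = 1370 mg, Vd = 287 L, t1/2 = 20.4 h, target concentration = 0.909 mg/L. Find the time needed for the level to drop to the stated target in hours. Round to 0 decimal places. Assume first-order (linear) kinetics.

49 h

C₀ = Dose / Vd = 1370 / 287 = 4.774 mg/L
k = ln2 / t½ = 0.693147 / 20.4 = 0.03398 h⁻¹
t = ln(C₀ / C) / k = ln(4.774 / 0.909) / 0.03398
  = ln(5.252) / 0.03398 = 1.659 / 0.03398 = 48.82 h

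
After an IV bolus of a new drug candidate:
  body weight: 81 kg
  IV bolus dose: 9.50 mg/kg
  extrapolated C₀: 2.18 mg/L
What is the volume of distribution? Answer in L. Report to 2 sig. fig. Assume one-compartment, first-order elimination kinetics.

Dose = 9.50 × 81 = 769.5 mg
Vd = Dose / C₀ = 769.5 / 2.18 = 353.0 L

350 L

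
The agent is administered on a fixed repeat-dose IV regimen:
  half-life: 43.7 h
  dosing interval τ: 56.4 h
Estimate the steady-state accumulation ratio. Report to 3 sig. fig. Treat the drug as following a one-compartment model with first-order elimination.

1.69

k = ln2 / t½ = 0.693147 / 43.7 = 0.01586 h⁻¹
e^(−kτ) = e^(−0.01586 × 56.4) = 0.4088
Accumulation ratio R = 1 / (1 − e^(−kτ)) = 1 / (1 − 0.4088) = 1.691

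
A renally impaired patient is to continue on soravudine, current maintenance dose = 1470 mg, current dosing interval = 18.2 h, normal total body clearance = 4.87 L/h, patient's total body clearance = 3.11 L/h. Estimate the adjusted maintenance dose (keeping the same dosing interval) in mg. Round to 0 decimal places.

939 mg

To keep the same average steady-state level, dosing rate must scale with clearance.
CL ratio = 3.11 / 4.87 = 0.6386
New dose (same interval) = 1470 × 0.6386 = 938.7 mg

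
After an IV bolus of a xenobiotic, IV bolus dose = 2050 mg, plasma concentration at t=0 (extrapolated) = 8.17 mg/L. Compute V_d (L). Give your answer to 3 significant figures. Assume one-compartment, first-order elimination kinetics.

251 L

Vd = Dose / C₀ = 2050 / 8.17 = 250.9 L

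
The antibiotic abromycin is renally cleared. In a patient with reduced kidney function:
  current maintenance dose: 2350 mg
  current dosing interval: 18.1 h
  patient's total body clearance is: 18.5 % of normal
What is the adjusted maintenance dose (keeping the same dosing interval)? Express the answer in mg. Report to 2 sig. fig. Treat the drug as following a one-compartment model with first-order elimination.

430 mg

To keep the same average steady-state level, dosing rate must scale with clearance.
CL ratio = 18.5 / 100 = 0.1850
New dose (same interval) = 2350 × 0.1850 = 434.8 mg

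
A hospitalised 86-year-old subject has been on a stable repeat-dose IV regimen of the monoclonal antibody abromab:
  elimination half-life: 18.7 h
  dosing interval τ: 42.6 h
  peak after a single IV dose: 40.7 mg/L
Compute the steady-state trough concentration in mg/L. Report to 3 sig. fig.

10.6 mg/L

k = ln2 / t½ = 0.693147 / 18.7 = 0.03707 h⁻¹
e^(−kτ) = e^(−0.03707 × 42.6) = 0.2061
Accumulation ratio R = 1 / (1 − e^(−kτ)) = 1 / (1 − 0.2061) = 1.260
Steady-state trough = C₀ × R × e^(−kτ) = 40.7 × 1.260 × 0.2061 = 10.57 mg/L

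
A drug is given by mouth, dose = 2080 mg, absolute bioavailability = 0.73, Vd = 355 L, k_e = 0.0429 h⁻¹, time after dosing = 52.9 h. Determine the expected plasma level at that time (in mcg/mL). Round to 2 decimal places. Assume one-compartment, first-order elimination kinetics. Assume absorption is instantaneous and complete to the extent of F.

0.44 mcg/mL

Amount reaching circulation = F × Dose = 0.73 × 2080 = 1518 mg
C₀ = F·Dose / Vd = 1518 / 355 = 4.276 mg/L
C = C₀ · e^(−k·t) = 4.276 × e^(−0.04290 × 52.9)
  = 4.276 × 0.1034 = 0.4421 mg/L
(0.4421 mg/L = 0.4421 mcg/mL)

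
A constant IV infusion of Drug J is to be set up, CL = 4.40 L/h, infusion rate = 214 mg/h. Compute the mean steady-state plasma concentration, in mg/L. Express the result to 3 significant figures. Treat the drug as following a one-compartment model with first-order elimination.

At steady state Css = R₀ / CL = 214 / 4.400 = 48.64 mg/L

48.6 mg/L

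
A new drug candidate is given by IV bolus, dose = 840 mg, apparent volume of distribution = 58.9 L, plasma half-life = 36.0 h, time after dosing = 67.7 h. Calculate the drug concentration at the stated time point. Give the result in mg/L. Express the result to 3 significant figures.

3.87 mg/L

C₀ = Dose / Vd = 840.0 / 58.9 = 14.26 mg/L
k = ln2 / t½ = 0.693147 / 36.0 = 0.01925 h⁻¹
C = C₀ · e^(−k·t) = 14.26 × e^(−0.01925 × 67.7)
  = 14.26 × 0.2717 = 3.874 mg/L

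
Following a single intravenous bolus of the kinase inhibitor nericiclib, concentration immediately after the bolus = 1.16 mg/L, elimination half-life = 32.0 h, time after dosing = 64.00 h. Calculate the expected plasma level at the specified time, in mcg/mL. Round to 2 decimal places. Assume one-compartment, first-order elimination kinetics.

k = ln2 / t½ = 0.693147 / 32.0 = 0.02166 h⁻¹
t / t½ = 64.00 / 32.0 = 2 half-lives
C = C₀ × (1/2)^2 = 1.160 × 0.2500 = 0.2900 mg/L
(0.2900 mg/L = 0.2900 mcg/mL)

0.29 mcg/mL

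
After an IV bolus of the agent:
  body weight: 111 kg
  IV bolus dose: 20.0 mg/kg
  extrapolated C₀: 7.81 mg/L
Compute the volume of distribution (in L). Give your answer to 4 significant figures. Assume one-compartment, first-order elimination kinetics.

Dose = 20.0 × 111 = 2220 mg
Vd = Dose / C₀ = 2220 / 7.81 = 284.3 L

284.3 L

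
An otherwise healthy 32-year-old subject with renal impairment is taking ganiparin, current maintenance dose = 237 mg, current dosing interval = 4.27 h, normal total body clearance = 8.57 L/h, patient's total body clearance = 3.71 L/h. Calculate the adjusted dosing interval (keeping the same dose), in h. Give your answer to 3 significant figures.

To keep the same average steady-state level, dosing rate must scale with clearance.
CL ratio = 3.71 / 8.57 = 0.4329
New interval (same dose) = 4.27 / 0.4329 = 9.864 h

9.86 h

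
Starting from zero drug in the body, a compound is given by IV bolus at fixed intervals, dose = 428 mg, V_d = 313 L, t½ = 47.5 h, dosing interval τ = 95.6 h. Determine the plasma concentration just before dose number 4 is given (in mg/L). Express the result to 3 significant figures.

C₀ per dose = Dose / Vd = 428 / 313 = 1.367 mg/L
k = ln2 / t½ = 0.693147 / 47.5 = 0.01459 h⁻¹
Fraction remaining after one interval: r = e^(−kτ) = e^(−0.01459 × 95.6) = 0.2479
Before dose 4, 3 doses have been given (aged 1τ, 2τ, 3τ).
C_trough = C₀ × (r + r² + … + r^3) = C₀ × r(1−r^3)/(1−r)
        = 1.367 × 0.2479 × (1 − 0.01523) / (1 − 0.2479) = 0.4437 mg/L

0.444 mg/L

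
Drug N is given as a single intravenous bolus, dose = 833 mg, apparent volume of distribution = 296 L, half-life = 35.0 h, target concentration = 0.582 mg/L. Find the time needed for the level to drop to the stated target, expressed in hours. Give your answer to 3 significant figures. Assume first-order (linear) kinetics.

79.6 h

C₀ = Dose / Vd = 833.0 / 296 = 2.814 mg/L
k = ln2 / t½ = 0.693147 / 35.0 = 0.01980 h⁻¹
t = ln(C₀ / C) / k = ln(2.814 / 0.582) / 0.01980
  = ln(4.835) / 0.01980 = 1.576 / 0.01980 = 79.60 h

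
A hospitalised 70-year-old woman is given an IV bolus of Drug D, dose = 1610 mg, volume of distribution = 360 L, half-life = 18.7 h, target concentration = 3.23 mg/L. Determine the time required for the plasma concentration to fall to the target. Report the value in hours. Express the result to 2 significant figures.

C₀ = Dose / Vd = 1610 / 360 = 4.472 mg/L
k = ln2 / t½ = 0.693147 / 18.7 = 0.03707 h⁻¹
t = ln(C₀ / C) / k = ln(4.472 / 3.23) / 0.03707
  = ln(1.385) / 0.03707 = 0.3257 / 0.03707 = 8.786 h

8.8 h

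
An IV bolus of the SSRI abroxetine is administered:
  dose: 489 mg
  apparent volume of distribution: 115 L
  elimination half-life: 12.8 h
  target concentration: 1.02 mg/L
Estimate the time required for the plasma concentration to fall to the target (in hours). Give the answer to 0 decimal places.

C₀ = Dose / Vd = 489.0 / 115 = 4.252 mg/L
k = ln2 / t½ = 0.693147 / 12.8 = 0.05415 h⁻¹
t = ln(C₀ / C) / k = ln(4.252 / 1.02) / 0.05415
  = ln(4.169) / 0.05415 = 1.428 / 0.05415 = 26.37 h

26 h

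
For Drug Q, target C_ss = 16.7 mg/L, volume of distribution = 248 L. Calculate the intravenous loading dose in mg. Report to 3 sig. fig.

4140 mg

LD = Css × Vd = 16.7 × 248 = 4142 mg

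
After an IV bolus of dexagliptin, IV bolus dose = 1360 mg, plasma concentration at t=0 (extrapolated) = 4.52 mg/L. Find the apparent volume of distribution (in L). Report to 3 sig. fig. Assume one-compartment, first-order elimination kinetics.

301 L

Vd = Dose / C₀ = 1360 / 4.52 = 300.9 L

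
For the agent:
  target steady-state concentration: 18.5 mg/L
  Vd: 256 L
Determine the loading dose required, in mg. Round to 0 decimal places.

LD = Css × Vd = 18.5 × 256 = 4736 mg

4736 mg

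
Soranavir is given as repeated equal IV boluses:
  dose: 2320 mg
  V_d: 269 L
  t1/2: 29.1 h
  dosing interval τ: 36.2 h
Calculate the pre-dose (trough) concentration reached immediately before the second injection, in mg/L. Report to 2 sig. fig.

C₀ per dose = Dose / Vd = 2320 / 269 = 8.625 mg/L
k = ln2 / t½ = 0.693147 / 29.1 = 0.02382 h⁻¹
Fraction remaining after one interval: r = e^(−kτ) = e^(−0.02382 × 36.2) = 0.4222
Before dose 2, 1 dose has been given (aged 1τ).
C_trough = C₀ × r = 8.625 × 0.4222 = 3.641 mg/L

3.6 mg/L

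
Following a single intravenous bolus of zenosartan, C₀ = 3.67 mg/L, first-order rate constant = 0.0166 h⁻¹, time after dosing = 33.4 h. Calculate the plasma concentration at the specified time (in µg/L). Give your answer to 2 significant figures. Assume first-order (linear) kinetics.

C = C₀ · e^(−k·t) = 3.670 × e^(−0.01660 × 33.4)
  = 3.670 × 0.5744 = 2.108 mg/L
Convert: 2.108 mg/L × 1000 = 2108 µg/L

2100 µg/L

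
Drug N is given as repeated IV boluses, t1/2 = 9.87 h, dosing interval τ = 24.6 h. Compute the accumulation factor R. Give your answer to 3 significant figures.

1.22

k = ln2 / t½ = 0.693147 / 9.87 = 0.07023 h⁻¹
e^(−kτ) = e^(−0.07023 × 24.6) = 0.1777
Accumulation ratio R = 1 / (1 − e^(−kτ)) = 1 / (1 − 0.1777) = 1.216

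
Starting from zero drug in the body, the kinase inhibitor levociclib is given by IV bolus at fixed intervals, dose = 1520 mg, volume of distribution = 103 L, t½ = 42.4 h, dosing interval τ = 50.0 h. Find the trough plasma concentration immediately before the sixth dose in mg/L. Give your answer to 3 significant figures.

C₀ per dose = Dose / Vd = 1520 / 103 = 14.76 mg/L
k = ln2 / t½ = 0.693147 / 42.4 = 0.01635 h⁻¹
Fraction remaining after one interval: r = e^(−kτ) = e^(−0.01635 × 50.0) = 0.4415
Before dose 6, 5 doses have been given (aged 1τ, 2τ, 3τ, 4τ, 5τ).
C_trough = C₀ × (r + r² + … + r^5) = C₀ × r(1−r^5)/(1−r)
        = 14.76 × 0.4415 × (1 − 0.01677) / (1 − 0.4415) = 11.47 mg/L

11.5 mg/L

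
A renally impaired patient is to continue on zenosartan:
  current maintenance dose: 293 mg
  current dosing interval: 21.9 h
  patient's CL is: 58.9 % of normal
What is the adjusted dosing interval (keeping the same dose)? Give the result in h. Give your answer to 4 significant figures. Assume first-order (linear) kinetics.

To keep the same average steady-state level, dosing rate must scale with clearance.
CL ratio = 58.9 / 100 = 0.5890
New interval (same dose) = 21.9 / 0.5890 = 37.18 h

37.18 h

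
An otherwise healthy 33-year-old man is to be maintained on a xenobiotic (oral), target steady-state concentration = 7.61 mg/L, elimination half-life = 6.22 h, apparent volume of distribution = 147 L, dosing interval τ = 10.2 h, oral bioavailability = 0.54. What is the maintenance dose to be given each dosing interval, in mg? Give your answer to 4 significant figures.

2355 mg

k = ln2 / t½ = 0.693147 / 6.22 = 0.1114 h⁻¹
CL = k × Vd = 0.1114 × 147 = 16.38 L/h
At steady state, F × (Dose/τ) = Css × CL.
Dose = Css × CL × τ / F = 7.61 × 16.38 × 10.2 / 0.54 = 2355 mg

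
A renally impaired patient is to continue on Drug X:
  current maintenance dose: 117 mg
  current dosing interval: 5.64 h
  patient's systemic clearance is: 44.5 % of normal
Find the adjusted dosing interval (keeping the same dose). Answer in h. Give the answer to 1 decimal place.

To keep the same average steady-state level, dosing rate must scale with clearance.
CL ratio = 44.5 / 100 = 0.4450
New interval (same dose) = 5.64 / 0.4450 = 12.67 h

12.7 h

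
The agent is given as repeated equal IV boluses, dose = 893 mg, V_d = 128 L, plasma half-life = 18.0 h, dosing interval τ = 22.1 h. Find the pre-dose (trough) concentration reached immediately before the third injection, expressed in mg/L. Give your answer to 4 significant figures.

4.251 mg/L

C₀ per dose = Dose / Vd = 893 / 128 = 6.977 mg/L
k = ln2 / t½ = 0.693147 / 18.0 = 0.03851 h⁻¹
Fraction remaining after one interval: r = e^(−kτ) = e^(−0.03851 × 22.1) = 0.4270
Before dose 3, 2 doses have been given (aged 1τ, 2τ).
C_trough = C₀ × (r + r²) = 6.977 × (0.4270 + 0.1823) = 4.251 mg/L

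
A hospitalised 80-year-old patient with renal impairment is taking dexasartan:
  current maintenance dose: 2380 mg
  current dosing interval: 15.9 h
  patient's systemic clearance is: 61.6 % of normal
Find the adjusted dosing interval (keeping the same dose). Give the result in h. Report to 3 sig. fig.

25.8 h

To keep the same average steady-state level, dosing rate must scale with clearance.
CL ratio = 61.6 / 100 = 0.6160
New interval (same dose) = 15.9 / 0.6160 = 25.81 h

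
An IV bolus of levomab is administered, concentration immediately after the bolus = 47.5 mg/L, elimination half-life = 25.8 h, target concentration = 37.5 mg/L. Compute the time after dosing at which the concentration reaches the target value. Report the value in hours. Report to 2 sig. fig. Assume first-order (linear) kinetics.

8.8 h

k = ln2 / t½ = 0.693147 / 25.8 = 0.02687 h⁻¹
t = ln(C₀ / C) / k = ln(47.50 / 37.5) / 0.02687
  = ln(1.267) / 0.02687 = 0.2367 / 0.02687 = 8.809 h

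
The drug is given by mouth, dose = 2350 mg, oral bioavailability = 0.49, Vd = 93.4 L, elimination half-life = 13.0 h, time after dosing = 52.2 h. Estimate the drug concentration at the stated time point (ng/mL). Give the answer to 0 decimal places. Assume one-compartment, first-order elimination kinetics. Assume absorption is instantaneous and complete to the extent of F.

Amount reaching circulation = F × Dose = 0.49 × 2350 = 1152 mg
C₀ = F·Dose / Vd = 1152 / 93.4 = 12.33 mg/L
k = ln2 / t½ = 0.693147 / 13.0 = 0.05332 h⁻¹
C = C₀ · e^(−k·t) = 12.33 × e^(−0.05332 × 52.2)
  = 12.33 × 0.06183 = 0.7624 mg/L
Convert: 0.7624 mg/L × 1000 = 762.4 ng/mL

762 ng/mL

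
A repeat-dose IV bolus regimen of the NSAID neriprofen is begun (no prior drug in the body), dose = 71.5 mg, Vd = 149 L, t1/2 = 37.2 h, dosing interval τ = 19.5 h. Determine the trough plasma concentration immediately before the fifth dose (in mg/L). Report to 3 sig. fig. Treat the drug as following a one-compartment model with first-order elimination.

C₀ per dose = Dose / Vd = 71.5 / 149 = 0.4799 mg/L
k = ln2 / t½ = 0.693147 / 37.2 = 0.01863 h⁻¹
Fraction remaining after one interval: r = e^(−kτ) = e^(−0.01863 × 19.5) = 0.6954
Before dose 5, 4 doses have been given (aged 1τ, 2τ, 3τ, 4τ).
C_trough = C₀ × (r + r² + … + r^4) = C₀ × r(1−r^4)/(1−r)
        = 0.4799 × 0.6954 × (1 − 0.2339) / (1 − 0.6954) = 0.8393 mg/L

0.839 mg/L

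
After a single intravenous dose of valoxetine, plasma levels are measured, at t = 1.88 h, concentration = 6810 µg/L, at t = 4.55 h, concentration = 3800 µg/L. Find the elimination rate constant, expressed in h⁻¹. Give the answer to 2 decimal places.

k = ln(C₁/C₂) / (t₂ − t₁) = ln(6810/3800) / (4.55 − 1.88)
  = 0.5834 / 2.670 = 0.2185 h⁻¹

0.22 h⁻¹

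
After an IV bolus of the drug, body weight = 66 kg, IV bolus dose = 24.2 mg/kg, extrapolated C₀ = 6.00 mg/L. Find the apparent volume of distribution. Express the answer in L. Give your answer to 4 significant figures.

266.2 L

Dose = 24.2 × 66 = 1597 mg
Vd = Dose / C₀ = 1597 / 6.00 = 266.2 L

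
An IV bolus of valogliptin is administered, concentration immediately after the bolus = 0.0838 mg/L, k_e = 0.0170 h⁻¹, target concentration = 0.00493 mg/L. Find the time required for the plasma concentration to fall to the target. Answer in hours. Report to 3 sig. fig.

t = ln(C₀ / C) / k = ln(0.08380 / 0.00493) / 0.01700
  = ln(17.00) / 0.01700 = 2.833 / 0.01700 = 166.6 h

167 h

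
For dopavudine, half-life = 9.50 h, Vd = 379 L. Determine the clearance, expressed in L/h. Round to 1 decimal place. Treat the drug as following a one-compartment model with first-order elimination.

27.7 L/h

k = ln2 / t½ = 0.693147 / 9.50 = 0.07296 h⁻¹
CL = k × Vd = 0.07296 × 379 = 27.65 L/h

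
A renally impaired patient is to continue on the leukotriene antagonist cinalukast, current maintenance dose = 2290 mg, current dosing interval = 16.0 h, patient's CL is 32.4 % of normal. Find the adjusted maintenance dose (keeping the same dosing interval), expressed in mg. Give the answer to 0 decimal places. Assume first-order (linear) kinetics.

742 mg

To keep the same average steady-state level, dosing rate must scale with clearance.
CL ratio = 32.4 / 100 = 0.3240
New dose (same interval) = 2290 × 0.3240 = 742.0 mg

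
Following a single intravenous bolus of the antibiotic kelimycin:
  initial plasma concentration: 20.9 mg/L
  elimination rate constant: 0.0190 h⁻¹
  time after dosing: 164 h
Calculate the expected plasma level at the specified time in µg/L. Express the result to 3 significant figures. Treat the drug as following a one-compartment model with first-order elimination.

C = C₀ · e^(−k·t) = 20.90 × e^(−0.01900 × 164)
  = 20.90 × 0.04433 = 0.9265 mg/L
Convert: 0.9265 mg/L × 1000 = 926.5 µg/L

927 µg/L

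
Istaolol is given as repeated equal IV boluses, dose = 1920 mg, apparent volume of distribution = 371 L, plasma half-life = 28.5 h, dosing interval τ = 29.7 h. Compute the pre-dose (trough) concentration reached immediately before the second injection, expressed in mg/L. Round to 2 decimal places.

C₀ per dose = Dose / Vd = 1920 / 371 = 5.175 mg/L
k = ln2 / t½ = 0.693147 / 28.5 = 0.02432 h⁻¹
Fraction remaining after one interval: r = e^(−kτ) = e^(−0.02432 × 29.7) = 0.4856
Before dose 2, 1 dose has been given (aged 1τ).
C_trough = C₀ × r = 5.175 × 0.4856 = 2.513 mg/L

2.51 mg/L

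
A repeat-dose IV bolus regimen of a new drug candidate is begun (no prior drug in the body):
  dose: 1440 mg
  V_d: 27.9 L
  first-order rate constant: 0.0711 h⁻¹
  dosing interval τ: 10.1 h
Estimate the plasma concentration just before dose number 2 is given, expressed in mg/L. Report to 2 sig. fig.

25 mg/L

C₀ per dose = Dose / Vd = 1440 / 27.9 = 51.61 mg/L
Fraction remaining after one interval: r = e^(−kτ) = e^(−0.07110 × 10.1) = 0.4877
Before dose 2, 1 dose has been given (aged 1τ).
C_trough = C₀ × r = 51.61 × 0.4877 = 25.17 mg/L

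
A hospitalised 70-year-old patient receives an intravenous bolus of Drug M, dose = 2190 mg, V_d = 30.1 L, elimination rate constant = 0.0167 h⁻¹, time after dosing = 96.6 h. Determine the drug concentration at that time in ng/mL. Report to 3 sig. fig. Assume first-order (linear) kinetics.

14500 ng/mL

C₀ = Dose / Vd = 2190 / 30.1 = 72.76 mg/L
C = C₀ · e^(−k·t) = 72.76 × e^(−0.01670 × 96.6)
  = 72.76 × 0.1992 = 14.49 mg/L
Convert: 14.49 mg/L × 1000 = 14490 ng/mL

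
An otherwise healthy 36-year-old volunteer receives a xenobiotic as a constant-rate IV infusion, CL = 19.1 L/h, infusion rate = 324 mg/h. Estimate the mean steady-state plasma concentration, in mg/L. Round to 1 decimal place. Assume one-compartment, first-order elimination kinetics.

17.0 mg/L

At steady state Css = R₀ / CL = 324 / 19.10 = 16.96 mg/L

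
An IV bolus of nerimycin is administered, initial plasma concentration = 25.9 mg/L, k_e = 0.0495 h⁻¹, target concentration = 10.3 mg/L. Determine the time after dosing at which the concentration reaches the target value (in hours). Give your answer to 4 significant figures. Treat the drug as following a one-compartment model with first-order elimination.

t = ln(C₀ / C) / k = ln(25.90 / 10.3) / 0.04950
  = ln(2.515) / 0.04950 = 0.9223 / 0.04950 = 18.63 h

18.63 h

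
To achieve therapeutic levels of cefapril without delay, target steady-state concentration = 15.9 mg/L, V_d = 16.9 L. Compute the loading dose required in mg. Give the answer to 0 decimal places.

LD = Css × Vd = 15.9 × 16.9 = 268.7 mg

269 mg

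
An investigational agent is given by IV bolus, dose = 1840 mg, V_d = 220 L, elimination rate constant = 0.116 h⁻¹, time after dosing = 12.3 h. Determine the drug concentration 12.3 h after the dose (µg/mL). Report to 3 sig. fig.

2.01 µg/mL

C₀ = Dose / Vd = 1840 / 220 = 8.364 mg/L
C = C₀ · e^(−k·t) = 8.364 × e^(−0.1160 × 12.3)
  = 8.364 × 0.2401 = 2.008 mg/L
(2.008 mg/L = 2.008 µg/mL)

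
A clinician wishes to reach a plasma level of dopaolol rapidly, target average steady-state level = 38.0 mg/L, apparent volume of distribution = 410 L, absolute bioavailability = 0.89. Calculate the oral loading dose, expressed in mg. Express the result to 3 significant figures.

17500 mg

LD = Css × Vd / F = 38.0 × 410 / 0.89 = 17510 mg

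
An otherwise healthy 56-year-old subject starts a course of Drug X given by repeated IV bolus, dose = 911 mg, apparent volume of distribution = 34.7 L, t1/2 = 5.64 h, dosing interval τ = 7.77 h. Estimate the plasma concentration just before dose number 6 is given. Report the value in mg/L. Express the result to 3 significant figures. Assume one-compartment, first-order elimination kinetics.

C₀ per dose = Dose / Vd = 911 / 34.7 = 26.25 mg/L
k = ln2 / t½ = 0.693147 / 5.64 = 0.1229 h⁻¹
Fraction remaining after one interval: r = e^(−kτ) = e^(−0.1229 × 7.77) = 0.3848
Before dose 6, 5 doses have been given (aged 1τ, 2τ, 3τ, 4τ, 5τ).
C_trough = C₀ × (r + r² + … + r^5) = C₀ × r(1−r^5)/(1−r)
        = 26.25 × 0.3848 × (1 − 0.008437) / (1 − 0.3848) = 16.28 mg/L

16.3 mg/L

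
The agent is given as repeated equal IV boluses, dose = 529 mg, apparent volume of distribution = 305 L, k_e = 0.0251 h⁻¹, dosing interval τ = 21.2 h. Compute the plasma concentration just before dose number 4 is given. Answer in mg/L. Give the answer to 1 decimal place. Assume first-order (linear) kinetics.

C₀ per dose = Dose / Vd = 529 / 305 = 1.734 mg/L
Fraction remaining after one interval: r = e^(−kτ) = e^(−0.02510 × 21.2) = 0.5874
Before dose 4, 3 doses have been given (aged 1τ, 2τ, 3τ).
C_trough = C₀ × (r + r² + … + r^3) = C₀ × r(1−r^3)/(1−r)
        = 1.734 × 0.5874 × (1 − 0.2027) / (1 − 0.5874) = 1.968 mg/L

2.0 mg/L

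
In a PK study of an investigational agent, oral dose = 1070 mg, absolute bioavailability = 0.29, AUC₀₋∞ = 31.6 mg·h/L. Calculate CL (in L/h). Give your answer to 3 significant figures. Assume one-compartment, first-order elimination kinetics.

CL = F·Dose / AUC = 0.29 × 1070 / 31.6 = 9.820 L/h

9.82 L/h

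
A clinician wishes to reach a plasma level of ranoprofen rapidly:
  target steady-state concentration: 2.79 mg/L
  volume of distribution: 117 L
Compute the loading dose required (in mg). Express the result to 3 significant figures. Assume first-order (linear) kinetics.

326 mg

LD = Css × Vd = 2.79 × 117 = 326.4 mg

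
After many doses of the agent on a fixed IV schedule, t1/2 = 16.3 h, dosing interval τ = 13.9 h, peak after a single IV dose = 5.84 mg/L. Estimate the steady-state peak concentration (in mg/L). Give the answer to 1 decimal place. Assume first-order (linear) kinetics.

13.1 mg/L

k = ln2 / t½ = 0.693147 / 16.3 = 0.04252 h⁻¹
e^(−kτ) = e^(−0.04252 × 13.9) = 0.5538
Accumulation ratio R = 1 / (1 − e^(−kτ)) = 1 / (1 − 0.5538) = 2.241
Steady-state peak = C₀ × R = 5.84 × 2.241 = 13.09 mg/L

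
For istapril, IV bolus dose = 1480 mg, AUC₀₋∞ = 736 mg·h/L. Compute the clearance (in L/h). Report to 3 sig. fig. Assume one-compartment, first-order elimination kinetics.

2.01 L/h

CL = Dose / AUC = 1480 / 736 = 2.011 L/h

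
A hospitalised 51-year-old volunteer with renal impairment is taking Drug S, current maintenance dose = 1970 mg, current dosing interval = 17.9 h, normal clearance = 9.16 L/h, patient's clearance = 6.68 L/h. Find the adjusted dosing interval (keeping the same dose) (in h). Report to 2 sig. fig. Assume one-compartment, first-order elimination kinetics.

25 h

To keep the same average steady-state level, dosing rate must scale with clearance.
CL ratio = 6.68 / 9.16 = 0.7293
New interval (same dose) = 17.9 / 0.7293 = 24.54 h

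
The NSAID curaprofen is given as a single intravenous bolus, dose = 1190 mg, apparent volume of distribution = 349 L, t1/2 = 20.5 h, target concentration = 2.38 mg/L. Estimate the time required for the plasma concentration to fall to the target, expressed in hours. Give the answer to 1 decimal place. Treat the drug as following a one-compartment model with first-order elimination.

10.6 h

C₀ = Dose / Vd = 1190 / 349 = 3.410 mg/L
k = ln2 / t½ = 0.693147 / 20.5 = 0.03381 h⁻¹
t = ln(C₀ / C) / k = ln(3.410 / 2.38) / 0.03381
  = ln(1.433) / 0.03381 = 0.3598 / 0.03381 = 10.64 h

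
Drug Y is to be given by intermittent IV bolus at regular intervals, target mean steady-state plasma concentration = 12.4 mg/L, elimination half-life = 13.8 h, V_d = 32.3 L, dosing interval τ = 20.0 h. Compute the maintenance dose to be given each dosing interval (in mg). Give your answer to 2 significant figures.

400 mg

k = ln2 / t½ = 0.693147 / 13.8 = 0.05023 h⁻¹
CL = k × Vd = 0.05023 × 32.3 = 1.622 L/h
At steady state, Dose/τ = Css × CL.
Dose = Css × CL × τ = 12.4 × 1.622 × 20.0 = 402.3 mg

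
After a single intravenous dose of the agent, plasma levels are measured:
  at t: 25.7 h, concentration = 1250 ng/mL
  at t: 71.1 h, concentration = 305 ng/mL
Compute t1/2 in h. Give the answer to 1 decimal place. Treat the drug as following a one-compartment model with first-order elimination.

22.3 h

k = ln(C₁/C₂) / (t₂ − t₁) = ln(1250/305) / (71.1 − 25.7)
  = 1.411 / 45.40 = 0.03108 h⁻¹
t½ = ln2 / k = 0.693147 / 0.03108 = 22.30 h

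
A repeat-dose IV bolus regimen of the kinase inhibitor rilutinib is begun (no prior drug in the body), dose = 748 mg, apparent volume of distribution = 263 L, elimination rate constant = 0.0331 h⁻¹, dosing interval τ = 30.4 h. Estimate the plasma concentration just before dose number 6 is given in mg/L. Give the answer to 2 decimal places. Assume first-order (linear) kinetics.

1.63 mg/L

C₀ per dose = Dose / Vd = 748 / 263 = 2.844 mg/L
Fraction remaining after one interval: r = e^(−kτ) = e^(−0.03310 × 30.4) = 0.3656
Before dose 6, 5 doses have been given (aged 1τ, 2τ, 3τ, 4τ, 5τ).
C_trough = C₀ × (r + r² + … + r^5) = C₀ × r(1−r^5)/(1−r)
        = 2.844 × 0.3656 × (1 − 0.006532) / (1 − 0.3656) = 1.628 mg/L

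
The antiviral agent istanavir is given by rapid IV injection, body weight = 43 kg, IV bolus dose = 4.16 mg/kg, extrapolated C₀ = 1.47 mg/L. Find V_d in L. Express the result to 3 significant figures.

122 L

Dose = 4.16 × 43 = 178.9 mg
Vd = Dose / C₀ = 178.9 / 1.47 = 121.7 L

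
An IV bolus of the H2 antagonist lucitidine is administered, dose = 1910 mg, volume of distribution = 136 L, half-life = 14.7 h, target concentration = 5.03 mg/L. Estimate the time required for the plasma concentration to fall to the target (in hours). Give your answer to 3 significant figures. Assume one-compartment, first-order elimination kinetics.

C₀ = Dose / Vd = 1910 / 136 = 14.04 mg/L
k = ln2 / t½ = 0.693147 / 14.7 = 0.04715 h⁻¹
t = ln(C₀ / C) / k = ln(14.04 / 5.03) / 0.04715
  = ln(2.791) / 0.04715 = 1.026 / 0.04715 = 21.76 h

21.8 h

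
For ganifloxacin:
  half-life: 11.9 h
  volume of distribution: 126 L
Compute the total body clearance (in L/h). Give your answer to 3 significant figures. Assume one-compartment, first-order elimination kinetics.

k = ln2 / t½ = 0.693147 / 11.9 = 0.05825 h⁻¹
CL = k × Vd = 0.05825 × 126 = 7.340 L/h

7.34 L/h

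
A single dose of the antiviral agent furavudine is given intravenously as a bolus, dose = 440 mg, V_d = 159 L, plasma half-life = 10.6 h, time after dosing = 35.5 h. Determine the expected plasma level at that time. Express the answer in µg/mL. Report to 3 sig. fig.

0.272 µg/mL

C₀ = Dose / Vd = 440.0 / 159 = 2.767 mg/L
k = ln2 / t½ = 0.693147 / 10.6 = 0.06539 h⁻¹
C = C₀ · e^(−k·t) = 2.767 × e^(−0.06539 × 35.5)
  = 2.767 × 0.09814 = 0.2716 mg/L
(0.2716 mg/L = 0.2716 µg/mL)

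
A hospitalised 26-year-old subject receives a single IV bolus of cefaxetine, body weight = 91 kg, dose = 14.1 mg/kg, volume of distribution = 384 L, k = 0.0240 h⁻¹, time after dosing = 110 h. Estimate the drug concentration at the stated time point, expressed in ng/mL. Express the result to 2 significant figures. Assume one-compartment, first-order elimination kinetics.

240 ng/mL

Total dose = 14.1 × 91 = 1283 mg
C₀ = Dose / Vd = 1283 / 384 = 3.341 mg/L
C = C₀ · e^(−k·t) = 3.341 × e^(−0.02400 × 110)
  = 3.341 × 0.07136 = 0.2384 mg/L
Convert: 0.2384 mg/L × 1000 = 238.4 ng/mL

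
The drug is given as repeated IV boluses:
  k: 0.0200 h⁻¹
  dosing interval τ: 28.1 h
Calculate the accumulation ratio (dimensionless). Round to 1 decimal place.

2.3

e^(−kτ) = e^(−0.02000 × 28.1) = 0.5701
Accumulation ratio R = 1 / (1 − e^(−kτ)) = 1 / (1 − 0.5701) = 2.326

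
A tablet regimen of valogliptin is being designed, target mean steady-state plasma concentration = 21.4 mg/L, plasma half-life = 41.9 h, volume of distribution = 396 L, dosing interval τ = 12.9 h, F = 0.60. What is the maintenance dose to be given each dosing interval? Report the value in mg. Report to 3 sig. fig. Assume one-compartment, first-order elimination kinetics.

k = ln2 / t½ = 0.693147 / 41.9 = 0.01654 h⁻¹
CL = k × Vd = 0.01654 × 396 = 6.550 L/h
At steady state, F × (Dose/τ) = Css × CL.
Dose = Css × CL × τ / F = 21.4 × 6.550 × 12.9 / 0.60 = 3014 mg

3010 mg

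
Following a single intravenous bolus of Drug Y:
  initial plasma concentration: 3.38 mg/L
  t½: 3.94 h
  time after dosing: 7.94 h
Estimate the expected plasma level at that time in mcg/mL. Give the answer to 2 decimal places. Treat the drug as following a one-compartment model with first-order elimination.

0.84 mcg/mL

k = ln2 / t½ = 0.693147 / 3.94 = 0.1759 h⁻¹
C = C₀ · e^(−k·t) = 3.380 × e^(−0.1759 × 7.94)
  = 3.380 × 0.2474 = 0.8362 mg/L
(0.8362 mg/L = 0.8362 mcg/mL)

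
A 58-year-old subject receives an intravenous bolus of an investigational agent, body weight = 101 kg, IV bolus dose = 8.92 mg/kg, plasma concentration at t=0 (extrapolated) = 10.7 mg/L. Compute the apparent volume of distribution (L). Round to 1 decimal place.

84.2 L

Dose = 8.92 × 101 = 900.9 mg
Vd = Dose / C₀ = 900.9 / 10.7 = 84.20 L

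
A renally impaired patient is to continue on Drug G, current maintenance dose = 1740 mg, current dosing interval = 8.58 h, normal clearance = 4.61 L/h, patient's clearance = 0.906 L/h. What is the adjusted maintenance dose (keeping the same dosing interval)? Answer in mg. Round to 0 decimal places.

To keep the same average steady-state level, dosing rate must scale with clearance.
CL ratio = 0.906 / 4.61 = 0.1965
New dose (same interval) = 1740 × 0.1965 = 341.9 mg

342 mg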